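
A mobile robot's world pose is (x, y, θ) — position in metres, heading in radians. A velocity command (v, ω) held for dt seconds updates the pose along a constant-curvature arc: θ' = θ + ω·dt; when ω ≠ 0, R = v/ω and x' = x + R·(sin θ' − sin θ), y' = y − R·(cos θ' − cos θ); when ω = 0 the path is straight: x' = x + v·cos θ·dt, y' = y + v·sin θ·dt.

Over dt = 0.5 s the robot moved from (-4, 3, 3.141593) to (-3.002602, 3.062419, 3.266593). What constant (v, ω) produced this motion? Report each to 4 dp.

Δθ = 3.266593 − 3.141593 = 0.125000
ω = Δθ/dt = 0.125000/0.5 = 0.2500
R = Δx/(sin θ' − sin θ) = -8.0000
v = R·ω = -8.0000·0.2500 = -2.0000

v = -2.0000, ω = 0.2500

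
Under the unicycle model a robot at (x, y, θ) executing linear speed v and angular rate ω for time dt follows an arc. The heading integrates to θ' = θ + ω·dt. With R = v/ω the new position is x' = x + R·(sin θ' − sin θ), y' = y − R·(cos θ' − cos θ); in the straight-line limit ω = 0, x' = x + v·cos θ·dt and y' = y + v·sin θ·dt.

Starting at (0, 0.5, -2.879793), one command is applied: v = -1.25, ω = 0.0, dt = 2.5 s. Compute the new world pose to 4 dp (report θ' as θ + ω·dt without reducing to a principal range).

(3.0185, 1.3088, -2.8798)

θ' = -2.8798 + 0.0·2.5 = -2.8798
ω = 0 → straight: x' = 0 + -1.25·cos(-2.8798)·2.5 = 3.0185
y' = 0.5 + -1.25·sin(-2.8798)·2.5 = 1.3088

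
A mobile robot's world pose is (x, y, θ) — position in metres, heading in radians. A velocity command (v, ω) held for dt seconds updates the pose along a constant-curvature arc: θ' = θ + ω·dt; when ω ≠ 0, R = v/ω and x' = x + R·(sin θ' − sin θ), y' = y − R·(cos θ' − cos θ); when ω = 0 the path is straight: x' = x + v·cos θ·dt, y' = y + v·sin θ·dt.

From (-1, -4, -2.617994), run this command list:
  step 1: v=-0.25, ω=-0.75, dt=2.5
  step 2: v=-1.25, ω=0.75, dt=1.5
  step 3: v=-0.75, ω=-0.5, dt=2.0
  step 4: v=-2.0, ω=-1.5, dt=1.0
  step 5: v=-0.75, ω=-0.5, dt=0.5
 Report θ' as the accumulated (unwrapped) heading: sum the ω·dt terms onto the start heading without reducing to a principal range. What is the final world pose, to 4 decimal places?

step 1: θ'=-4.4930 (R=0.3333) → pose (-0.5080, -4.2161, -4.4930)
step 2: θ'=-3.3680 (R=-1.6667) → pose (0.7446, -5.4775, -3.3680)
step 3: θ'=-4.3680 (R=1.5000) → pose (1.8198, -6.4328, -4.3680)
step 4: θ'=-5.8680 (R=1.3333) → pose (1.1026, -8.1030, -5.8680)
step 5: θ'=-6.1180 (R=1.5000) → pose (0.7442, -8.2101, -6.1180)

(0.7442, -8.2101, -6.1180)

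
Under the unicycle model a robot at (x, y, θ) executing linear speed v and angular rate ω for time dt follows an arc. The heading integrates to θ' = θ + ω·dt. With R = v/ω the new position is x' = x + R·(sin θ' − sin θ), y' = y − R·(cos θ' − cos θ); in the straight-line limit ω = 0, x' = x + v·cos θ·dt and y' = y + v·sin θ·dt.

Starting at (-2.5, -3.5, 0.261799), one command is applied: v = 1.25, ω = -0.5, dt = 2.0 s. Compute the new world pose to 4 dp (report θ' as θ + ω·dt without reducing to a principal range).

(-0.1706, -4.0656, -0.7382)

θ' = 0.2618 + -0.5·2.0 = -0.7382
R = v/ω = 1.25/-0.5 = -2.5000
x' = -2.5 + -2.5000·(sin -0.7382 − sin 0.2618) = -0.1706
y' = -3.5 − -2.5000·(cos -0.7382 − cos 0.2618) = -4.0656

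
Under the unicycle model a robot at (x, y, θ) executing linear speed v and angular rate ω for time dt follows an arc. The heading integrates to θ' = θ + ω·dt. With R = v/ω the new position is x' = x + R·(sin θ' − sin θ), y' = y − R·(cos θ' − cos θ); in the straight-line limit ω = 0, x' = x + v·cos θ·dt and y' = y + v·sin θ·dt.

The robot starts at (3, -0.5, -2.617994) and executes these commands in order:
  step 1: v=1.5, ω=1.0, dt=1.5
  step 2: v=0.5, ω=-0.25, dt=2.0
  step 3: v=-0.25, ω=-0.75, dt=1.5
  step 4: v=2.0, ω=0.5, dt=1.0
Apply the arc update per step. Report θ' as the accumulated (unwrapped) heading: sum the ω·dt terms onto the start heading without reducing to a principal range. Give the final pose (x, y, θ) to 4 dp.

(1.2268, -4.3287, -2.2430)

step 1: θ'=-1.1180 (R=1.5000) → pose (2.4012, -2.4553, -1.1180)
step 2: θ'=-1.6180 (R=-2.0000) → pose (2.6005, -3.4246, -1.6180)
step 3: θ'=-2.7430 (R=0.3333) → pose (2.8041, -3.1331, -2.7430)
step 4: θ'=-2.2430 (R=4.0000) → pose (1.2268, -4.3287, -2.2430)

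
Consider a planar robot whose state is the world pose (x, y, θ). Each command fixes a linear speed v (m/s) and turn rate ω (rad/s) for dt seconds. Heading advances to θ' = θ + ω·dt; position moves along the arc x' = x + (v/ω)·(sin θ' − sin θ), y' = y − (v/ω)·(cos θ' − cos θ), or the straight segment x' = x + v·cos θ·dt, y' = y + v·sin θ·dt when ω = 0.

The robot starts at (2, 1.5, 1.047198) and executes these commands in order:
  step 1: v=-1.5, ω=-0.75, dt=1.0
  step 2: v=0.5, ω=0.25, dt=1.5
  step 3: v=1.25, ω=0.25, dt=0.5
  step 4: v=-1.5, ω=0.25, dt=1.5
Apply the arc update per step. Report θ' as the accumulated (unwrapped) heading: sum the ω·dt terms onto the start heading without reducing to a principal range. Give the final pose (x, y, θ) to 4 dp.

(0.7396, -0.5097, 1.1722)

step 1: θ'=0.2972 (R=2.0000) → pose (0.8536, 0.5877, 0.2972)
step 2: θ'=0.6722 (R=2.0000) → pose (1.5134, 0.9351, 0.6722)
step 3: θ'=0.7972 (R=5.0000) → pose (1.9768, 1.3538, 0.7972)
step 4: θ'=1.1722 (R=-6.0000) → pose (0.7396, -0.5097, 1.1722)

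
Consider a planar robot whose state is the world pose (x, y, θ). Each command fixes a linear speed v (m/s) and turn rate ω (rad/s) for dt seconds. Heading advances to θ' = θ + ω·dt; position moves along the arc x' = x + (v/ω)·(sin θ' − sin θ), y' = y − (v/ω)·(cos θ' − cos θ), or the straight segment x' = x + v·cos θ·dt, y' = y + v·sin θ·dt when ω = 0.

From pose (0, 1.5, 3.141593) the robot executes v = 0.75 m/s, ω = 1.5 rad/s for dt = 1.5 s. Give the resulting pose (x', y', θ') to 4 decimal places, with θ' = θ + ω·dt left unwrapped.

(-0.3890, 0.6859, 5.3916)

θ' = 3.1416 + 1.5·1.5 = 5.3916
R = v/ω = 0.75/1.5 = 0.5000
x' = 0 + 0.5000·(sin 5.3916 − sin 3.1416) = -0.3890
y' = 1.5 − 0.5000·(cos 5.3916 − cos 3.1416) = 0.6859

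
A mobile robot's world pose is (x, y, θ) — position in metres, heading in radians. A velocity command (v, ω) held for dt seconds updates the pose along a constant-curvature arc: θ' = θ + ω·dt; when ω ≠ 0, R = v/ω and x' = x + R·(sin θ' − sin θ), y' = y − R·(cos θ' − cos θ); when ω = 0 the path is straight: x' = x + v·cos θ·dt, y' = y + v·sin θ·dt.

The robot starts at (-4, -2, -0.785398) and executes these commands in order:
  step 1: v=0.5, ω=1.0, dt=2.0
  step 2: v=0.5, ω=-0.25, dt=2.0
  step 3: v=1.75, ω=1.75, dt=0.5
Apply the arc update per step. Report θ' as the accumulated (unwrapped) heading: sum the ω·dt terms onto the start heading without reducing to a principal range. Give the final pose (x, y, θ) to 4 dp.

step 1: θ'=1.2146 (R=0.5000) → pose (-3.1778, -1.8208, 1.2146)
step 2: θ'=0.7146 (R=-2.0000) → pose (-2.6140, -1.0075, 0.7146)
step 3: θ'=1.5896 (R=1.0000) → pose (-2.2695, -0.2334, 1.5896)

(-2.2695, -0.2334, 1.5896)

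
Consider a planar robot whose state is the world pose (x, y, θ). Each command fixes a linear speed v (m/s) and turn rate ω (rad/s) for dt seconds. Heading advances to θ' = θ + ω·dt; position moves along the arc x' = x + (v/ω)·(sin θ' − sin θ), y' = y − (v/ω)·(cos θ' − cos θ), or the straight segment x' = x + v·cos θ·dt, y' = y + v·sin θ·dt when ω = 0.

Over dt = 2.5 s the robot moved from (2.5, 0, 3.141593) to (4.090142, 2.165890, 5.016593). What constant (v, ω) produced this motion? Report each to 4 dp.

v = -1.2500, ω = 0.7500

Δθ = 5.016593 − 3.141593 = 1.875000
ω = Δθ/dt = 1.875000/2.5 = 0.7500
R = −Δy/(cos θ' − cos θ) = -1.6667
v = R·ω = -1.6667·0.7500 = -1.2500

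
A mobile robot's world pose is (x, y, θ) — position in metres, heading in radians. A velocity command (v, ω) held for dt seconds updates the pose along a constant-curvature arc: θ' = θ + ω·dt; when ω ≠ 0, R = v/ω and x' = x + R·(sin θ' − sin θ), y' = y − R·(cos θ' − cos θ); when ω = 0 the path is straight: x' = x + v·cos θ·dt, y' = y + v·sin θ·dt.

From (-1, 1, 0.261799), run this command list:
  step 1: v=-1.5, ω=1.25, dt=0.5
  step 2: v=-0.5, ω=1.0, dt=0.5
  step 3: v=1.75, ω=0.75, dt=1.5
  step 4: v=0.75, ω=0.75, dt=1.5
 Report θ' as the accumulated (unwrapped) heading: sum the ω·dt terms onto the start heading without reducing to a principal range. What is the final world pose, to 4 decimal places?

step 1: θ'=0.8868 (R=-1.2000) → pose (-1.6195, 0.5992, 0.8868)
step 2: θ'=1.3868 (R=-0.5000) → pose (-1.7235, 0.3747, 1.3868)
step 3: θ'=2.5118 (R=2.3333) → pose (-2.6432, 2.6873, 2.5118)
step 4: θ'=3.6368 (R=1.0000) → pose (-3.7074, 2.7590, 3.6368)

(-3.7074, 2.7590, 3.6368)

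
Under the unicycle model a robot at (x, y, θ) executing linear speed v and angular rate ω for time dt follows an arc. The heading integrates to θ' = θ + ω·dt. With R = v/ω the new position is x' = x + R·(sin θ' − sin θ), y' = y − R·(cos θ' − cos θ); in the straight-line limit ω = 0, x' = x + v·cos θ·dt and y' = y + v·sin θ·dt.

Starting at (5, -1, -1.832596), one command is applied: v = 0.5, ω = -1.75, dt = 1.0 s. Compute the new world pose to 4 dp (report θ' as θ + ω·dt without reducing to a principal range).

(4.6021, -1.1844, -3.5826)

θ' = -1.8326 + -1.75·1.0 = -3.5826
R = v/ω = 0.5/-1.75 = -0.2857
x' = 5 + -0.2857·(sin -3.5826 − sin -1.8326) = 4.6021
y' = -1 − -0.2857·(cos -3.5826 − cos -1.8326) = -1.1844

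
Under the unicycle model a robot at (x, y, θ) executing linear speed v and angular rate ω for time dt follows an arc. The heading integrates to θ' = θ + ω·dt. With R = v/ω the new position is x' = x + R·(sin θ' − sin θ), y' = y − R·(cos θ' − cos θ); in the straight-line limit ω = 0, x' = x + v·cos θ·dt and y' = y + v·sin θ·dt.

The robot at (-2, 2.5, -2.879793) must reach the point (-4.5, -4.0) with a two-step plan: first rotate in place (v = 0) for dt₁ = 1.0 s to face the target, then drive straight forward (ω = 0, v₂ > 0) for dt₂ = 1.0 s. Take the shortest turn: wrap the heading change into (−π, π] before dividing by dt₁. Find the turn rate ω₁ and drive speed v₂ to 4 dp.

heading to target = atan2(-4−2.5, -4.5−-2) = -1.9380
Δθ = wrap(-1.9380 − -2.8798) = 0.9418; ω₁ = Δθ/dt₁ = 0.9418
distance = √((-4.5−-2)² + (-4−2.5)²) = 6.9642; v₂ = distance/dt₂ = 6.9642

ω₁ = 0.9418, v₂ = 6.9642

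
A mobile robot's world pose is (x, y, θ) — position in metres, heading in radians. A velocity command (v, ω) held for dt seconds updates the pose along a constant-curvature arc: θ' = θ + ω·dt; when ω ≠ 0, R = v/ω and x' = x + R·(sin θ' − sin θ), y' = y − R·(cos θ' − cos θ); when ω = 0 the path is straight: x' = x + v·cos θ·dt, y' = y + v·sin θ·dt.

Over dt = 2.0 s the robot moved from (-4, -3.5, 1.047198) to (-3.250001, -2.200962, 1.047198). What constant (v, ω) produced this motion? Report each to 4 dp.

v = 0.7500, ω = 0.0000

Δθ = 1.047198 − 1.047198 = 0.000000
ω = Δθ/dt = 0.000000/2.0 = 0.0000
ω = 0 → v = (Δx·cos θ + Δy·sin θ)/dt = 0.7500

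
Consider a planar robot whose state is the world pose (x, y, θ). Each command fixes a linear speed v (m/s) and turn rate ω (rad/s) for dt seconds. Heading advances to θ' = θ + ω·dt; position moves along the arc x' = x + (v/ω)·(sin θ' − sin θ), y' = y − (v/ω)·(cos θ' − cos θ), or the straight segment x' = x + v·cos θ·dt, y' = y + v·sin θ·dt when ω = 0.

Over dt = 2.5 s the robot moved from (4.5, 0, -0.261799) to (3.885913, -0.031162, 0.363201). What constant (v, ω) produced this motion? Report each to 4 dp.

Δθ = 0.363201 − -0.261799 = 0.625000
ω = Δθ/dt = 0.625000/2.5 = 0.2500
R = Δx/(sin θ' − sin θ) = -1.0000
v = R·ω = -1.0000·0.2500 = -0.2500

v = -0.2500, ω = 0.2500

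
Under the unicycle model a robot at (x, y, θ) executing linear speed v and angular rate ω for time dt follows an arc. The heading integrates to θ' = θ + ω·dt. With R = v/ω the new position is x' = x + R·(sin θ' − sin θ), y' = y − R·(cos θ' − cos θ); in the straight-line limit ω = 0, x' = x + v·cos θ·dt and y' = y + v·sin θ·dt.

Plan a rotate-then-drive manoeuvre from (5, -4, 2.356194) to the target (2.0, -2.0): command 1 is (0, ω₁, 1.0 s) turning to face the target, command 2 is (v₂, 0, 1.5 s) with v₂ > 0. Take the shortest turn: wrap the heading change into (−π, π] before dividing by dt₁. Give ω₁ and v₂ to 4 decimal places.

ω₁ = 0.1974, v₂ = 2.4037

heading to target = atan2(-2−-4, 2−5) = 2.5536
Δθ = wrap(2.5536 − 2.3562) = 0.1974; ω₁ = Δθ/dt₁ = 0.1974
distance = √((2−5)² + (-2−-4)²) = 3.6056; v₂ = distance/dt₂ = 2.4037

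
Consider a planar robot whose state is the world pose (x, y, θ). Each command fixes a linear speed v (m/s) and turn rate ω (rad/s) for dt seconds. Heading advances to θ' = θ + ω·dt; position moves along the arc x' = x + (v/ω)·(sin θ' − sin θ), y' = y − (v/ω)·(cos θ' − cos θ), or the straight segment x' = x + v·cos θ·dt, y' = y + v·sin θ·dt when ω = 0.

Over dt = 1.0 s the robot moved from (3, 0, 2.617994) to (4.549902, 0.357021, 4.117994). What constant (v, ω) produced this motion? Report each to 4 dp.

Δθ = 4.117994 − 2.617994 = 1.500000
ω = Δθ/dt = 1.500000/1.0 = 1.5000
R = Δx/(sin θ' − sin θ) = -1.1667
v = R·ω = -1.1667·1.5000 = -1.7500

v = -1.7500, ω = 1.5000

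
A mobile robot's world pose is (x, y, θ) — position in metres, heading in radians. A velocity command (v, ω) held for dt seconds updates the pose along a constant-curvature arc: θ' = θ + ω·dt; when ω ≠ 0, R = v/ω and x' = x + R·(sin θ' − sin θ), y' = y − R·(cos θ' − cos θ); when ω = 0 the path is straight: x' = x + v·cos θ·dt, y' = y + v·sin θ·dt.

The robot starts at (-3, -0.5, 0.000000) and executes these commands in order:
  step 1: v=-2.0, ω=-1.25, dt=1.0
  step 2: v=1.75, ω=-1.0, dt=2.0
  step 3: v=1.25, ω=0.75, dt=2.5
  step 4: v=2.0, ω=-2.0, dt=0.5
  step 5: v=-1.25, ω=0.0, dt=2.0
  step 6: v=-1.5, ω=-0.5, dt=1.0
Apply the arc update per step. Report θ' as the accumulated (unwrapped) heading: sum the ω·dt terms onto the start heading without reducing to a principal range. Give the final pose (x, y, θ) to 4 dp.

(-5.3794, -2.1246, -2.8750)

step 1: θ'=-1.2500 (R=1.6000) → pose (-4.5184, 0.5955, -1.2500)
step 2: θ'=-3.2500 (R=-1.7500) → pose (-6.3684, -1.6961, -3.2500)
step 3: θ'=-1.3750 (R=1.6667) → pose (-8.1836, -3.6772, -1.3750)
step 4: θ'=-2.3750 (R=-1.0000) → pose (-8.4708, -4.5920, -2.3750)
step 5: θ'=-2.3750 (straight) → pose (-6.6701, -2.8578, -2.3750)
step 6: θ'=-2.8750 (R=3.0000) → pose (-5.3794, -2.1246, -2.8750)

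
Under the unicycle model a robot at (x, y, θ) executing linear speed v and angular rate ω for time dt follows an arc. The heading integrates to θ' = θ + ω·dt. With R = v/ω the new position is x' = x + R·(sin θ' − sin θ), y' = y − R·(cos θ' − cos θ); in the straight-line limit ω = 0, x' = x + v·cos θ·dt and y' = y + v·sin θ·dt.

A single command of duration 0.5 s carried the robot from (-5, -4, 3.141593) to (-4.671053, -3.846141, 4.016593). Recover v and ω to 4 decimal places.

v = -0.7500, ω = 1.7500

Δθ = 4.016593 − 3.141593 = 0.875000
ω = Δθ/dt = 0.875000/0.5 = 1.7500
R = Δx/(sin θ' − sin θ) = -0.4286
v = R·ω = -0.4286·1.7500 = -0.7500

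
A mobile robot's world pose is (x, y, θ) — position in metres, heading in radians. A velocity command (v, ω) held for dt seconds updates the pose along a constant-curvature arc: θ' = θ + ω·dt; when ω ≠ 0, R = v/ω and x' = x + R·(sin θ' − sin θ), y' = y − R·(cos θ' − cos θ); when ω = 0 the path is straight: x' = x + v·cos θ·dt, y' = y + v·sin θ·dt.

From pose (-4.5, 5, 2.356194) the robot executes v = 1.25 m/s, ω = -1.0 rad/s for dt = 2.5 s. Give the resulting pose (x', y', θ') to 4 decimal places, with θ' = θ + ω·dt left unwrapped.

(-3.4370, 7.1210, -0.1438)

θ' = 2.3562 + -1.0·2.5 = -0.1438
R = v/ω = 1.25/-1.0 = -1.2500
x' = -4.5 + -1.2500·(sin -0.1438 − sin 2.3562) = -3.4370
y' = 5 − -1.2500·(cos -0.1438 − cos 2.3562) = 7.1210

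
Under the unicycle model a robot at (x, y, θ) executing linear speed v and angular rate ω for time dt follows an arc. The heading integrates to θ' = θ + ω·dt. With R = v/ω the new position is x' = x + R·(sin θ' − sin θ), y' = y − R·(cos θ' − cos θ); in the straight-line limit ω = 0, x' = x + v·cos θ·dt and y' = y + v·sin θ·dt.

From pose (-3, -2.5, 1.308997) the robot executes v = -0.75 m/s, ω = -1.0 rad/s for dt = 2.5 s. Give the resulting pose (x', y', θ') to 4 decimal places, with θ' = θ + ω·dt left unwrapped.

(-4.4210, -2.5839, -1.1910)

θ' = 1.3090 + -1.0·2.5 = -1.1910
R = v/ω = -0.75/-1.0 = 0.7500
x' = -3 + 0.7500·(sin -1.1910 − sin 1.3090) = -4.4210
y' = -2.5 − 0.7500·(cos -1.1910 − cos 1.3090) = -2.5839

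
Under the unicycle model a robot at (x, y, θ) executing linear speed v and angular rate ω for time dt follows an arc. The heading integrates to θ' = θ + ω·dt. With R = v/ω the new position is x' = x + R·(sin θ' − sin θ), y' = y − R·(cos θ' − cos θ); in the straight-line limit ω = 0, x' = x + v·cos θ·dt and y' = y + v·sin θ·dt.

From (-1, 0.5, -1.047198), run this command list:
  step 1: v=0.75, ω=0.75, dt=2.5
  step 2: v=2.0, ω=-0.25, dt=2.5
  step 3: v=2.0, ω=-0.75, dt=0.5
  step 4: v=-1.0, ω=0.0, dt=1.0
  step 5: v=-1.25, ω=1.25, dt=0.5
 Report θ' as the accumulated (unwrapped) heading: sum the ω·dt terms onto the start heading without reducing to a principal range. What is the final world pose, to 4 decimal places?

(4.2827, 2.8482, 0.4528)

step 1: θ'=0.8278 (R=1.0000) → pose (0.6025, 0.3235, 0.8278)
step 2: θ'=0.2028 (R=-8.0000) → pose (4.8827, 2.7476, 0.2028)
step 3: θ'=-0.1722 (R=-2.6667) → pose (5.8768, 2.7628, -0.1722)
step 4: θ'=-0.1722 (straight) → pose (4.8915, 2.9341, -0.1722)
step 5: θ'=0.4528 (R=-1.0000) → pose (4.2827, 2.8482, 0.4528)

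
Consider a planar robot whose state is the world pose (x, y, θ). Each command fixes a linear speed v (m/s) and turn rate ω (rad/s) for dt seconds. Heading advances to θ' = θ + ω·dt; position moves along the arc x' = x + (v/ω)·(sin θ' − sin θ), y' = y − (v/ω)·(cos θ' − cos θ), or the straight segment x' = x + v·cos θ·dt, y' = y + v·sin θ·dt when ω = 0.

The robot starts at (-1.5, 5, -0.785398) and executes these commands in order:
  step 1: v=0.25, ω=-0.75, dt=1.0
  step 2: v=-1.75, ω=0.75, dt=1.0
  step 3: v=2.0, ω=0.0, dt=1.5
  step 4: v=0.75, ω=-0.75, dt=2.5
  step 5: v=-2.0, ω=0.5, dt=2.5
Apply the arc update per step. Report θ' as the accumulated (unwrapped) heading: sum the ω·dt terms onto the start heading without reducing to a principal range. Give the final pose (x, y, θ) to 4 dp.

step 1: θ'=-1.5354 (R=-0.3333) → pose (-1.4026, 4.7761, -1.5354)
step 2: θ'=-0.7854 (R=-2.3333) → pose (-2.0845, 6.3434, -0.7854)
step 3: θ'=-0.7854 (straight) → pose (0.0368, 4.2221, -0.7854)
step 4: θ'=-2.6604 (R=-1.0000) → pose (-0.2075, 2.6286, -2.6604)
step 5: θ'=-1.4104 (R=-4.0000) → pose (1.8898, 6.8132, -1.4104)

(1.8898, 6.8132, -1.4104)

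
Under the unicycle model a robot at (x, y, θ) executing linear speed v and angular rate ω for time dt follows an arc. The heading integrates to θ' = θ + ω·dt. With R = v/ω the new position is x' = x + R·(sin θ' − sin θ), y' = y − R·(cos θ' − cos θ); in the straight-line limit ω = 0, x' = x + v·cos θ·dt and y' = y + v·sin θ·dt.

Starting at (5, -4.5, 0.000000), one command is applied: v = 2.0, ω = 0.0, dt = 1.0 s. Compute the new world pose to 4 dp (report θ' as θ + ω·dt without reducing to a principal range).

(7.0000, -4.5000, 0.0000)

θ' = 0.0000 + 0.0·1.0 = 0.0000
ω = 0 → straight: x' = 5 + 2.0·cos(0.0000)·1.0 = 7.0000
y' = -4.5 + 2.0·sin(0.0000)·1.0 = -4.5000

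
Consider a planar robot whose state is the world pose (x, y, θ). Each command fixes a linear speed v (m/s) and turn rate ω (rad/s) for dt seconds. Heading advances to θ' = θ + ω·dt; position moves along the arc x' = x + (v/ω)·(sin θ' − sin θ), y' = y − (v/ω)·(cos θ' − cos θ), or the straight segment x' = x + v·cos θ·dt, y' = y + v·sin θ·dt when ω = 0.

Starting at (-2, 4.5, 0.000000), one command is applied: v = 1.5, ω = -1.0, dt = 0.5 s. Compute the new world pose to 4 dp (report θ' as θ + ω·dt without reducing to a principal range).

(-1.2809, 4.3164, -0.5000)

θ' = 0.0000 + -1.0·0.5 = -0.5000
R = v/ω = 1.5/-1.0 = -1.5000
x' = -2 + -1.5000·(sin -0.5000 − sin 0.0000) = -1.2809
y' = 4.5 − -1.5000·(cos -0.5000 − cos 0.0000) = 4.3164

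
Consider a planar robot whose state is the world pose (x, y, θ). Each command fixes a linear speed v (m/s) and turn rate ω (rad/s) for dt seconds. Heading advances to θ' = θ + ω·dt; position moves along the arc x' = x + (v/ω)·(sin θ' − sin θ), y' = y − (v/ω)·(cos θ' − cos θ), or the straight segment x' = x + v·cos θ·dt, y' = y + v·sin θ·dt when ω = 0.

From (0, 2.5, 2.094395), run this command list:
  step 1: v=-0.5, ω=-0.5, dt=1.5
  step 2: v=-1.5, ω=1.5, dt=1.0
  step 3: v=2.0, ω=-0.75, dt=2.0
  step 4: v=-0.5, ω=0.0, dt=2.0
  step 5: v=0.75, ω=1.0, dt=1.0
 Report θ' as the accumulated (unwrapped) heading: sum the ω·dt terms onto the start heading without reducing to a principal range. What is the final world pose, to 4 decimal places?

step 1: θ'=1.3444 (R=1.0000) → pose (0.1085, 1.7755, 1.3444)
step 2: θ'=2.8444 (R=-1.0000) → pose (0.7901, 0.5949, 2.8444)
step 3: θ'=1.3444 (R=-2.6667) → pose (-1.0276, 3.7432, 1.3444)
step 4: θ'=1.3444 (straight) → pose (-1.2521, 2.7688, 1.3444)
step 5: θ'=2.3444 (R=0.7500) → pose (-1.4464, 3.4612, 2.3444)

(-1.4464, 3.4612, 2.3444)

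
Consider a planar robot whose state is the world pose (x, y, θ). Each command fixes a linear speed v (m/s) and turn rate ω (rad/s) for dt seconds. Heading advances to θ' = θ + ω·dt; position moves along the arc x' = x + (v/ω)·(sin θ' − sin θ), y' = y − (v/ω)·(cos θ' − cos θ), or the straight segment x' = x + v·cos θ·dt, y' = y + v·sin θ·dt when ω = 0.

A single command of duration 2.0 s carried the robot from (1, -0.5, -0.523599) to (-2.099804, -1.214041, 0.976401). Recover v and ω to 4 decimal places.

Δθ = 0.976401 − -0.523599 = 1.500000
ω = Δθ/dt = 1.500000/2.0 = 0.7500
R = Δx/(sin θ' − sin θ) = -2.3333
v = R·ω = -2.3333·0.7500 = -1.7500

v = -1.7500, ω = 0.7500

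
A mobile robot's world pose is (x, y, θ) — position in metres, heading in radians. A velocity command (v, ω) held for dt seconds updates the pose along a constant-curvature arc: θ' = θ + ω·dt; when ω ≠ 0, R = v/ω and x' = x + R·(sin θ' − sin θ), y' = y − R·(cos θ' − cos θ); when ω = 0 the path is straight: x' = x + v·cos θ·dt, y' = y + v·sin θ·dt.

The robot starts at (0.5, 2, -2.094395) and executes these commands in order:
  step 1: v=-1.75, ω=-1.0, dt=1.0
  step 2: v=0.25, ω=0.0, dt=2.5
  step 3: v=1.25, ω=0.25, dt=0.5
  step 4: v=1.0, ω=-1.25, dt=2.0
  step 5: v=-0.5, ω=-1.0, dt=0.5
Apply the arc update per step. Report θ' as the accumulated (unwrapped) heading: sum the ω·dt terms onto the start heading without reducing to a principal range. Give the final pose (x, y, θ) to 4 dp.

step 1: θ'=-3.0944 (R=1.7500) → pose (1.9330, 2.8731, -3.0944)
step 2: θ'=-3.0944 (straight) → pose (1.3087, 2.8436, -3.0944)
step 3: θ'=-2.9694 (R=5.0000) → pose (0.6878, 2.7752, -2.9694)
step 4: θ'=-5.4694 (R=-0.8000) → pose (-0.0308, 4.1128, -5.4694)
step 5: θ'=-5.9694 (R=0.5000) → pose (-0.2399, 3.9805, -5.9694)

(-0.2399, 3.9805, -5.9694)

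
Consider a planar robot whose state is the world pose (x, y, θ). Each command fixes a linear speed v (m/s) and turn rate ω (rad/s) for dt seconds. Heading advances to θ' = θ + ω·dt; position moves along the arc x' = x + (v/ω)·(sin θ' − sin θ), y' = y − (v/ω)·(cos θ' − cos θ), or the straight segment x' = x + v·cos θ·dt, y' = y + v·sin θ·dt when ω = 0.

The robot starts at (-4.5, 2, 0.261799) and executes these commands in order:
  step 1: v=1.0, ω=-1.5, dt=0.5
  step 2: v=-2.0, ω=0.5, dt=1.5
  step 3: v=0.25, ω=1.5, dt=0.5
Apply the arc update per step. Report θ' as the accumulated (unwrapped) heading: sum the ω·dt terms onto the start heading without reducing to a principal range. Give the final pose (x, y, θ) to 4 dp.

step 1: θ'=-0.4882 (R=-0.6667) → pose (-4.0148, 1.9448, -0.4882)
step 2: θ'=0.2618 (R=-4.0000) → pose (-6.9262, 2.2758, 0.2618)
step 3: θ'=1.0118 (R=0.1667) → pose (-6.8280, 2.3484, 1.0118)

(-6.8280, 2.3484, 1.0118)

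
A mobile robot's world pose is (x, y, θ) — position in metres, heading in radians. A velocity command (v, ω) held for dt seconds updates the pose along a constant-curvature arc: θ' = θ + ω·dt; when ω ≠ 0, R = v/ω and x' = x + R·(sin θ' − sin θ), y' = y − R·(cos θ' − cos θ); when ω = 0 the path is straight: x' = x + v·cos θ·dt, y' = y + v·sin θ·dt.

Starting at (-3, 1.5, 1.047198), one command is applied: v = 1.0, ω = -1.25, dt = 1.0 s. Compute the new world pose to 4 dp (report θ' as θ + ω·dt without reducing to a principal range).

(-2.1460, 1.8836, -0.2028)

θ' = 1.0472 + -1.25·1.0 = -0.2028
R = v/ω = 1.0/-1.25 = -0.8000
x' = -3 + -0.8000·(sin -0.2028 − sin 1.0472) = -2.1460
y' = 1.5 − -0.8000·(cos -0.2028 − cos 1.0472) = 1.8836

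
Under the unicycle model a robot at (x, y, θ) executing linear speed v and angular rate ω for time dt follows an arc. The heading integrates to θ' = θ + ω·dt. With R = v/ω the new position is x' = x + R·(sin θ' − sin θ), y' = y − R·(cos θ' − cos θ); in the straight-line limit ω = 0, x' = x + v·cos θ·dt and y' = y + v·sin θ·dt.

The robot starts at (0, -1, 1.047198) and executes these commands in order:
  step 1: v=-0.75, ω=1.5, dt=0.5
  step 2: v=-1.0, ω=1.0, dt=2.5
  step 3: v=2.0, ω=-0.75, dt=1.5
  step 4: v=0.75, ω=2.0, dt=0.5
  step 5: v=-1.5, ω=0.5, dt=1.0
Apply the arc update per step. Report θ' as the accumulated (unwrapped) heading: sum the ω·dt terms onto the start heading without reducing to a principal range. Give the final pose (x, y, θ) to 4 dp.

step 1: θ'=1.7972 (R=-0.5000) → pose (-0.0542, -1.3622, 1.7972)
step 2: θ'=4.2972 (R=-1.0000) → pose (1.8353, -1.5411, 4.2972)
step 3: θ'=3.1722 (R=-2.6667) → pose (-0.5232, -3.1309, 3.1722)
step 4: θ'=4.1722 (R=0.3750) → pose (-0.8333, -3.3129, 4.1722)
step 5: θ'=4.6722 (R=-3.0000) → pose (-0.4086, -1.8905, 4.6722)

(-0.4086, -1.8905, 4.6722)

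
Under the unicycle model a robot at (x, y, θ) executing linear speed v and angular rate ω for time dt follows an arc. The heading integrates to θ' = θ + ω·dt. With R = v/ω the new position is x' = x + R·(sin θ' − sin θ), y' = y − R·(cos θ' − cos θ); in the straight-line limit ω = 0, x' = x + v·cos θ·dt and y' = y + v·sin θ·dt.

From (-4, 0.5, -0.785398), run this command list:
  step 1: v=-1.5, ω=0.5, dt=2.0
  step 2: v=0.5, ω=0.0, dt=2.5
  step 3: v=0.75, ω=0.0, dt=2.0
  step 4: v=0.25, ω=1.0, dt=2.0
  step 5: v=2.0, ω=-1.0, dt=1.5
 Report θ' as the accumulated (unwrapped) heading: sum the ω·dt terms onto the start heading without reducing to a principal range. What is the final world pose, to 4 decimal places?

(-3.6376, 5.0010, 0.7146)

step 1: θ'=0.2146 (R=-3.0000) → pose (-6.7602, 1.3099, 0.2146)
step 2: θ'=0.2146 (straight) → pose (-5.5389, 1.5761, 0.2146)
step 3: θ'=0.2146 (straight) → pose (-4.0733, 1.8955, 0.2146)
step 4: θ'=2.2146 (R=0.2500) → pose (-3.9266, 2.2898, 2.2146)
step 5: θ'=0.7146 (R=-2.0000) → pose (-3.6376, 5.0010, 0.7146)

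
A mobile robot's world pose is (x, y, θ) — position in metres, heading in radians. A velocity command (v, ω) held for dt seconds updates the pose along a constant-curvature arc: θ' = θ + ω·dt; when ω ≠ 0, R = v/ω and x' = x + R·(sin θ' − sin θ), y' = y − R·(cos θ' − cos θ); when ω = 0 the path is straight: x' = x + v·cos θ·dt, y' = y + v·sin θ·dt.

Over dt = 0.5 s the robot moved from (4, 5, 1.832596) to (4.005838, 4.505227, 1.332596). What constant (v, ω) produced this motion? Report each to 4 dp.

Δθ = 1.332596 − 1.832596 = -0.500000
ω = Δθ/dt = -0.500000/0.5 = -1.0000
R = −Δy/(cos θ' − cos θ) = 1.0000
v = R·ω = 1.0000·-1.0000 = -1.0000

v = -1.0000, ω = -1.0000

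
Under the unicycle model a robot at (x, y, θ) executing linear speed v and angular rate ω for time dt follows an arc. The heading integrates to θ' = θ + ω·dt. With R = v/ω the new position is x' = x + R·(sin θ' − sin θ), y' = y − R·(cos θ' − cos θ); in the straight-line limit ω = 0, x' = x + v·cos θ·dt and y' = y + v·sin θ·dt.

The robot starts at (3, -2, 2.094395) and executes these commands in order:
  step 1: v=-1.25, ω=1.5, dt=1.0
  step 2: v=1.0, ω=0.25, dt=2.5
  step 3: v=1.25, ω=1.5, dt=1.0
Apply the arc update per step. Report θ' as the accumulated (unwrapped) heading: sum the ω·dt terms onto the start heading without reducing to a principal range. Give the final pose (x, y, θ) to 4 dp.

(2.6013, -5.1353, 5.7194)

step 1: θ'=3.5944 (R=-0.8333) → pose (4.0863, -2.3327, 3.5944)
step 2: θ'=4.2194 (R=4.0000) → pose (2.3125, -4.0365, 4.2194)
step 3: θ'=5.7194 (R=0.8333) → pose (2.6013, -5.1353, 5.7194)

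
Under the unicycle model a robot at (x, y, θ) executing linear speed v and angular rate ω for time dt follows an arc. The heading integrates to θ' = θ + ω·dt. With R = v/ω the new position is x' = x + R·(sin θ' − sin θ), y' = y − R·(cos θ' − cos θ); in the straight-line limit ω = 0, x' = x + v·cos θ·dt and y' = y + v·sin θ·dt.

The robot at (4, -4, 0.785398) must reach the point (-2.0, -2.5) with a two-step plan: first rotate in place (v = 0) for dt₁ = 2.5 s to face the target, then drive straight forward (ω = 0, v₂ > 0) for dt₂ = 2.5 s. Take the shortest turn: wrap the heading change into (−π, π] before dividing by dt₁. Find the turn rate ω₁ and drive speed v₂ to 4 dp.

heading to target = atan2(-2.5−-4, -2−4) = 2.8966
Δθ = wrap(2.8966 − 0.7854) = 2.1112; ω₁ = Δθ/dt₁ = 0.8445
distance = √((-2−4)² + (-2.5−-4)²) = 6.1847; v₂ = distance/dt₂ = 2.4739

ω₁ = 0.8445, v₂ = 2.4739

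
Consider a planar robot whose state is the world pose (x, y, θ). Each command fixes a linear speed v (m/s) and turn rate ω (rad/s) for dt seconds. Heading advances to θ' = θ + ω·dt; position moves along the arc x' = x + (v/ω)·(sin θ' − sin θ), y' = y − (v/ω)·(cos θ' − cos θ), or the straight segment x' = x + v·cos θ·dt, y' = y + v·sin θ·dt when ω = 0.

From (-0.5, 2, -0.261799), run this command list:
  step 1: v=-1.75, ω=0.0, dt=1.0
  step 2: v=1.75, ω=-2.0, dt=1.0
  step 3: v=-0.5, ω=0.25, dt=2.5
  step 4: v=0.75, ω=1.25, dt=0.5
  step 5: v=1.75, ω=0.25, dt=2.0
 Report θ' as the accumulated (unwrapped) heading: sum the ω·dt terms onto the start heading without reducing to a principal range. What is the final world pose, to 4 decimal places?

(1.3082, -0.5557, -0.5118)

step 1: θ'=-0.2618 (straight) → pose (-2.1904, 2.4529, -0.2618)
step 2: θ'=-2.2618 (R=-0.8750) → pose (-1.7426, 1.0501, -2.2618)
step 3: θ'=-1.6368 (R=-2.0000) → pose (-1.2881, 2.1928, -1.6368)
step 4: θ'=-1.0118 (R=0.6000) → pose (-1.1981, 1.8350, -1.0118)
step 5: θ'=-0.5118 (R=7.0000) → pose (1.3082, -0.5557, -0.5118)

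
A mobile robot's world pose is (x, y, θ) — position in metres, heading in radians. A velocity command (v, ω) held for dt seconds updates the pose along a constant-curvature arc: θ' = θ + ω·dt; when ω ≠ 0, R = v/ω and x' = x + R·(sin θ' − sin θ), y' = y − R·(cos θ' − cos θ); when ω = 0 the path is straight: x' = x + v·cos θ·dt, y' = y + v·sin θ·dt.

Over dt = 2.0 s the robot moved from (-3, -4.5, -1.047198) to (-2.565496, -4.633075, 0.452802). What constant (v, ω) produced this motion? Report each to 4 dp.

Δθ = 0.452802 − -1.047198 = 1.500000
ω = Δθ/dt = 1.500000/2.0 = 0.7500
R = Δx/(sin θ' − sin θ) = 0.3333
v = R·ω = 0.3333·0.7500 = 0.2500

v = 0.2500, ω = 0.7500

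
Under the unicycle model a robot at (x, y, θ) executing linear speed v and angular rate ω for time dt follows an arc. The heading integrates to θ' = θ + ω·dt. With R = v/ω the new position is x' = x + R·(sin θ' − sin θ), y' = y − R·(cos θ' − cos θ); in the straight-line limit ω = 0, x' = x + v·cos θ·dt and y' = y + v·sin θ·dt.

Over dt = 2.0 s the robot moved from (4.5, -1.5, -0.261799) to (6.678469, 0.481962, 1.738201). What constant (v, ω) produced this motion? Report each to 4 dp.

v = 1.7500, ω = 1.0000

Δθ = 1.738201 − -0.261799 = 2.000000
ω = Δθ/dt = 2.000000/2.0 = 1.0000
R = Δx/(sin θ' − sin θ) = 1.7500
v = R·ω = 1.7500·1.0000 = 1.7500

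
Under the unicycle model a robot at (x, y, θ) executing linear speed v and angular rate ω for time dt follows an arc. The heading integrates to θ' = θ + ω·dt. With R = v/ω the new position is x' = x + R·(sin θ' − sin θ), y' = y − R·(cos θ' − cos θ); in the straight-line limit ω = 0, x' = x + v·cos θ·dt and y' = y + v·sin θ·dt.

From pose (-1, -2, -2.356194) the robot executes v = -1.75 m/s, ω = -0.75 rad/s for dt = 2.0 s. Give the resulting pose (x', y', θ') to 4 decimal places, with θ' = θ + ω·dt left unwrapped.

θ' = -2.3562 + -0.75·2.0 = -3.8562
R = v/ω = -1.75/-0.75 = 2.3333
x' = -1 + 2.3333·(sin -3.8562 − sin -2.3562) = 2.1790
y' = -2 − 2.3333·(cos -3.8562 − cos -2.3562) = -1.8874

(2.1790, -1.8874, -3.8562)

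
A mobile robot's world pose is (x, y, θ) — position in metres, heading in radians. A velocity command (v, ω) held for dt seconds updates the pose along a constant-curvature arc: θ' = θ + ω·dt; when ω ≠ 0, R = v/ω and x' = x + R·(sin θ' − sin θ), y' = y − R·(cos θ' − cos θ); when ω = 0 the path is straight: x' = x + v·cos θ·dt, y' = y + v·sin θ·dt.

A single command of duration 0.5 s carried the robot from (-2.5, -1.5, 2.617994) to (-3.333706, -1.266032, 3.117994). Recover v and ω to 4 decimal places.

Δθ = 3.117994 − 2.617994 = 0.500000
ω = Δθ/dt = 0.500000/0.5 = 1.0000
R = Δx/(sin θ' − sin θ) = 1.7500
v = R·ω = 1.7500·1.0000 = 1.7500

v = 1.7500, ω = 1.0000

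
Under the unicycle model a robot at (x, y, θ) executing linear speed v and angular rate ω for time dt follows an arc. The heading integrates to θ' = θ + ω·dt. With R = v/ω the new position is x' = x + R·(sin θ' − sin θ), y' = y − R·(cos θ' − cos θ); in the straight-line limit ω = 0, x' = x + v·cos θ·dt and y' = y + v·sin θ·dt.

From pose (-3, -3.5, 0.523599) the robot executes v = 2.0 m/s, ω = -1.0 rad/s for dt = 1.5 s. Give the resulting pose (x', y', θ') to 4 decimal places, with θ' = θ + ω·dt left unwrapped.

θ' = 0.5236 + -1.0·1.5 = -0.9764
R = v/ω = 2.0/-1.0 = -2.0000
x' = -3 + -2.0000·(sin -0.9764 − sin 0.5236) = -0.3430
y' = -3.5 − -2.0000·(cos -0.9764 − cos 0.5236) = -4.1120

(-0.3430, -4.1120, -0.9764)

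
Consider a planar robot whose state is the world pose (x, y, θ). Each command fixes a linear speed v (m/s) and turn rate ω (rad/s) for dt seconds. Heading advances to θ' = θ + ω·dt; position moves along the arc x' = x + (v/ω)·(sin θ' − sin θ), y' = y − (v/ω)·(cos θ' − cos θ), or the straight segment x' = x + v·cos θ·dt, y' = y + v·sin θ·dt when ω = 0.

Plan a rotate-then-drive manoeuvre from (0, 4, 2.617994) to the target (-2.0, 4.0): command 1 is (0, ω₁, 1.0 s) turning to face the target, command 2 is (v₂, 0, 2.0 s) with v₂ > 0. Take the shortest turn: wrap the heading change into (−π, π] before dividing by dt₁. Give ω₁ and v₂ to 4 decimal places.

heading to target = atan2(4−4, -2−0) = 3.1416
Δθ = wrap(3.1416 − 2.6180) = 0.5236; ω₁ = Δθ/dt₁ = 0.5236
distance = √((-2−0)² + (4−4)²) = 2.0000; v₂ = distance/dt₂ = 1.0000

ω₁ = 0.5236, v₂ = 1.0000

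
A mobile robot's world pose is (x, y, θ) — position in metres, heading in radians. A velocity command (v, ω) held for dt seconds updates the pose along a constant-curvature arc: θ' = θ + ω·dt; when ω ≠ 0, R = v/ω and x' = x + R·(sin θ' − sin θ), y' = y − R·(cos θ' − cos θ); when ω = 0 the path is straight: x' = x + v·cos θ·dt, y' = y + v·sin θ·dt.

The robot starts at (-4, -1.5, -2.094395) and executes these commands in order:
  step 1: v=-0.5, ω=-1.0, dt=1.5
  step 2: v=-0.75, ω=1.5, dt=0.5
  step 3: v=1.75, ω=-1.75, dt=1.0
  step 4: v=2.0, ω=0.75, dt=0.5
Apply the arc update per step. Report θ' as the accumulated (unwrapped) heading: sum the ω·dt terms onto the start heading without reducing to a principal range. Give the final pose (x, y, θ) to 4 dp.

(-4.5680, 0.4577, -4.2194)

step 1: θ'=-3.5944 (R=0.5000) → pose (-3.3482, -1.3004, -3.5944)
step 2: θ'=-2.8444 (R=-0.5000) → pose (-2.9831, -1.3289, -2.8444)
step 3: θ'=-4.5944 (R=-1.0000) → pose (-4.2690, -0.4904, -4.5944)
step 4: θ'=-4.2194 (R=2.6667) → pose (-4.5680, 0.4577, -4.2194)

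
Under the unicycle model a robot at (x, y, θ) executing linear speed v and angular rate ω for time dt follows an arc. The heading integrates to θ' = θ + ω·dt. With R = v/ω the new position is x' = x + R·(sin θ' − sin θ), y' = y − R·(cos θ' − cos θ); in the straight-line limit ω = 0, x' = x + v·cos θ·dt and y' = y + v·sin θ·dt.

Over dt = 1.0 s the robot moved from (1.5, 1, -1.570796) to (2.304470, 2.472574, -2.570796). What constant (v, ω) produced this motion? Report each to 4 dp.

Δθ = -2.570796 − -1.570796 = -1.000000
ω = Δθ/dt = -1.000000/1.0 = -1.0000
R = −Δy/(cos θ' − cos θ) = 1.7500
v = R·ω = 1.7500·-1.0000 = -1.7500

v = -1.7500, ω = -1.0000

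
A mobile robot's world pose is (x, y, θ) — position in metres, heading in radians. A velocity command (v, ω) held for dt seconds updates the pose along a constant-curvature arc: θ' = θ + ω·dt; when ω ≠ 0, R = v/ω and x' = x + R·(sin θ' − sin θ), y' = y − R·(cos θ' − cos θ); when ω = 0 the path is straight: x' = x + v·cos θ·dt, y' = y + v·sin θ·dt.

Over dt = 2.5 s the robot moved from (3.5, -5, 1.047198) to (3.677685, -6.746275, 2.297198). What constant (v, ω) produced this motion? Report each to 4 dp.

Δθ = 2.297198 − 1.047198 = 1.250000
ω = Δθ/dt = 1.250000/2.5 = 0.5000
R = −Δy/(cos θ' − cos θ) = -1.5000
v = R·ω = -1.5000·0.5000 = -0.7500

v = -0.7500, ω = 0.5000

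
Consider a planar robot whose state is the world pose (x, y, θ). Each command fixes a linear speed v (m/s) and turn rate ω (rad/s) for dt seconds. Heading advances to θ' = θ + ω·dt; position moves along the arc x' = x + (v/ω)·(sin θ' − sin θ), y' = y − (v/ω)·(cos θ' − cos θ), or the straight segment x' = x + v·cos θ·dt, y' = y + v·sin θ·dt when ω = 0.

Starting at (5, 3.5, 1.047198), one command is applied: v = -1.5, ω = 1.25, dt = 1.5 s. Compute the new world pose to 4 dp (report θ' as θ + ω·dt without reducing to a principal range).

(5.7781, 1.7288, 2.9222)

θ' = 1.0472 + 1.25·1.5 = 2.9222
R = v/ω = -1.5/1.25 = -1.2000
x' = 5 + -1.2000·(sin 2.9222 − sin 1.0472) = 5.7781
y' = 3.5 − -1.2000·(cos 2.9222 − cos 1.0472) = 1.7288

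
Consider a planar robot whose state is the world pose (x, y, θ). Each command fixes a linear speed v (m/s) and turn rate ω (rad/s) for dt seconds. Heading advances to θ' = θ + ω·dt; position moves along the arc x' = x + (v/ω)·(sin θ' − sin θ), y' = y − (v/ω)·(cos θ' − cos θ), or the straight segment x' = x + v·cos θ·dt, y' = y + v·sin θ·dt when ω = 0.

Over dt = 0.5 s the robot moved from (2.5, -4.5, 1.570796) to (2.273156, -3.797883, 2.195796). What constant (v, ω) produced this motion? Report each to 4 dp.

Δθ = 2.195796 − 1.570796 = 0.625000
ω = Δθ/dt = 0.625000/0.5 = 1.2500
R = −Δy/(cos θ' − cos θ) = 1.2000
v = R·ω = 1.2000·1.2500 = 1.5000

v = 1.5000, ω = 1.2500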